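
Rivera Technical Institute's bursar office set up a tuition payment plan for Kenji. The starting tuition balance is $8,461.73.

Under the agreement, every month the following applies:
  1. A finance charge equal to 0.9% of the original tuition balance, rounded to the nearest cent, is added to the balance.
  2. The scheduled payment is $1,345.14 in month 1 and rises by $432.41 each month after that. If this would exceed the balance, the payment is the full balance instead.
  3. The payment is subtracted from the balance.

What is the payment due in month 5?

Month 1: $8,461.73 +$76.16 interest = $8,537.89; pay $1,345.14 → $7,192.75
Month 2: $7,192.75 +$76.16 interest = $7,268.91; pay $1,777.55 → $5,491.36
Month 3: $5,491.36 +$76.16 interest = $5,567.52; pay $2,209.96 → $3,357.56
Month 4: $3,357.56 +$76.16 interest = $3,433.72; pay $2,642.37 → $791.35
Month 5: $791.35 +$76.16 interest = $867.51; pay $867.51 → $0.00

$867.51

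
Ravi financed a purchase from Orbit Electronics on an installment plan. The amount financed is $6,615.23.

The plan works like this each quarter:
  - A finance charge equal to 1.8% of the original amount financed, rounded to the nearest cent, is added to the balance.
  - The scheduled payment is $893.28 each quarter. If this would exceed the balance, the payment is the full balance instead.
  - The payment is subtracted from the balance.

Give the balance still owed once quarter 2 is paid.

Quarter 1: $6,615.23 +$119.07 interest = $6,734.30; pay $893.28 → $5,841.02
Quarter 2: $5,841.02 +$119.07 interest = $5,960.09; pay $893.28 → $5,066.81

$5,066.81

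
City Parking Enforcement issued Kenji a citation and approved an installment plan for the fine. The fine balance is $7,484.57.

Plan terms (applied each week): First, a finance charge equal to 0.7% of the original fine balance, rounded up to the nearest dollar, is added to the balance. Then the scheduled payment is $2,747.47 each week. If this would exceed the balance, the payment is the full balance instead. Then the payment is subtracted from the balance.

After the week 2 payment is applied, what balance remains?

$2,095.63

Week 1: $7,484.57 +$53.00 interest = $7,537.57; pay $2,747.47 → $4,790.10
Week 2: $4,790.10 +$53.00 interest = $4,843.10; pay $2,747.47 → $2,095.63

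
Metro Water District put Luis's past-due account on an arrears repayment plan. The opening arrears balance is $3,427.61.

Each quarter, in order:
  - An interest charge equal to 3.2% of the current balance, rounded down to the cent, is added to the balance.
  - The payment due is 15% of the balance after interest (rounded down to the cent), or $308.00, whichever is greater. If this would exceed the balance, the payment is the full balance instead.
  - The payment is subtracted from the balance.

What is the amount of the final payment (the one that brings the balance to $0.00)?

Quarter 1: $3,427.61 +$109.68 interest = $3,537.29; pay $530.59 → $3,006.70
Quarter 2: $3,006.70 +$96.21 interest = $3,102.91; pay $465.43 → $2,637.48
Quarter 3: $2,637.48 +$84.39 interest = $2,721.87; pay $408.28 → $2,313.59
Quarter 4: $2,313.59 +$74.03 interest = $2,387.62; pay $358.14 → $2,029.48
Quarter 5: $2,029.48 +$64.94 interest = $2,094.42; pay $314.16 → $1,780.26
Quarter 6: $1,780.26 +$56.96 interest = $1,837.22; pay $308.00 → $1,529.22
Quarter 7: $1,529.22 +$48.93 interest = $1,578.15; pay $308.00 → $1,270.15
Quarter 8: $1,270.15 +$40.64 interest = $1,310.79; pay $308.00 → $1,002.79
Quarter 9: $1,002.79 +$32.08 interest = $1,034.87; pay $308.00 → $726.87
Quarter 10: $726.87 +$23.25 interest = $750.12; pay $308.00 → $442.12
Quarter 11: $442.12 +$14.14 interest = $456.26; pay $308.00 → $148.26
Quarter 12: $148.26 +$4.74 interest = $153.00; pay $153.00 → $0.00

$153.00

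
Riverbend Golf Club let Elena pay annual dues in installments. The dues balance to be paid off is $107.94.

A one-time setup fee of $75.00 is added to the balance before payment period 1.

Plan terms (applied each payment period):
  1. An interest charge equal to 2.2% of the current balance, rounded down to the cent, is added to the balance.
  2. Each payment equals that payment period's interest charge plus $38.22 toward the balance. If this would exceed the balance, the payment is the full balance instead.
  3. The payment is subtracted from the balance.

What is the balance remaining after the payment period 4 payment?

Payment period 1: $182.94 +$4.02 interest = $186.96; pay $42.24 → $144.72
Payment period 2: $144.72 +$3.18 interest = $147.90; pay $41.40 → $106.50
Payment period 3: $106.50 +$2.34 interest = $108.84; pay $40.56 → $68.28
Payment period 4: $68.28 +$1.50 interest = $69.78; pay $39.72 → $30.06

$30.06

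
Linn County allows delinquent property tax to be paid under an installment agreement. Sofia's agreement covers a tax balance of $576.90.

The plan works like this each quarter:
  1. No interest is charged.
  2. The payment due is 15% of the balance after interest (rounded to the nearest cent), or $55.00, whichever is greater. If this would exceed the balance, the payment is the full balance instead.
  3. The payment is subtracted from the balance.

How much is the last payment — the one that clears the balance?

$24.29

# | Opening | Payment | End bal
1 | $576.90 | $86.54 | $490.36
2 | $490.36 | $73.55 | $416.81
3 | $416.81 | $62.52 | $354.29
4 | $354.29 | $55.00 | $299.29
5 | $299.29 | $55.00 | $244.29
6 | $244.29 | $55.00 | $189.29
7 | $189.29 | $55.00 | $134.29
8 | $134.29 | $55.00 | $79.29
9 | $79.29 | $55.00 | $24.29
10 | $24.29 | $24.29 | $0.00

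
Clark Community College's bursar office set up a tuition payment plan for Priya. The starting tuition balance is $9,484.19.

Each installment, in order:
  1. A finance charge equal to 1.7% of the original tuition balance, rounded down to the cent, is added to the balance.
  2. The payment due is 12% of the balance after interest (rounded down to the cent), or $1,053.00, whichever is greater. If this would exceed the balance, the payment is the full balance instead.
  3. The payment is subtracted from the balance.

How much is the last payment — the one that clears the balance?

$623.27

Installment 1: $9,484.19 +$161.23 interest = $9,645.42; pay $1,157.45 → $8,487.97
Installment 2: $8,487.97 +$161.23 interest = $8,649.20; pay $1,053.00 → $7,596.20
Installment 3: $7,596.20 +$161.23 interest = $7,757.43; pay $1,053.00 → $6,704.43
Installment 4: $6,704.43 +$161.23 interest = $6,865.66; pay $1,053.00 → $5,812.66
Installment 5: $5,812.66 +$161.23 interest = $5,973.89; pay $1,053.00 → $4,920.89
Installment 6: $4,920.89 +$161.23 interest = $5,082.12; pay $1,053.00 → $4,029.12
Installment 7: $4,029.12 +$161.23 interest = $4,190.35; pay $1,053.00 → $3,137.35
Installment 8: $3,137.35 +$161.23 interest = $3,298.58; pay $1,053.00 → $2,245.58
Installment 9: $2,245.58 +$161.23 interest = $2,406.81; pay $1,053.00 → $1,353.81
Installment 10: $1,353.81 +$161.23 interest = $1,515.04; pay $1,053.00 → $462.04
Installment 11: $462.04 +$161.23 interest = $623.27; pay $623.27 → $0.00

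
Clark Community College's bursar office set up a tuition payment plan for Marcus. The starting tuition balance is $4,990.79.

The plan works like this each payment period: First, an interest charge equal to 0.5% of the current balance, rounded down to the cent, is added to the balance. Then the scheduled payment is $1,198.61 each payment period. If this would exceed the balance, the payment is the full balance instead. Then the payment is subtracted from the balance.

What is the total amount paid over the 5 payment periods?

# | Opening | Interest | Payment | End bal
1 | $4,990.79 | $24.95 | $1,198.61 | $3,817.13
2 | $3,817.13 | $19.08 | $1,198.61 | $2,637.60
3 | $2,637.60 | $13.18 | $1,198.61 | $1,452.17
4 | $1,452.17 | $7.26 | $1,198.61 | $260.82
5 | $260.82 | $1.30 | $262.12 | $0.00
Total paid: $5,056.56

$5,056.56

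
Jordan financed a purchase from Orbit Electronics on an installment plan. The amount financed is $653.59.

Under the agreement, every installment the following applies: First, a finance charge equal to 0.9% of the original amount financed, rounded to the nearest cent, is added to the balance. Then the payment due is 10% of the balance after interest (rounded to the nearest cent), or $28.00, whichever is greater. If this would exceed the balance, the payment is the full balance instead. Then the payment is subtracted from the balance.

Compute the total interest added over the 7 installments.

Installment 1: $653.59 +$5.88 interest = $659.47; pay $65.95 → $593.52
Installment 2: $593.52 +$5.88 interest = $599.40; pay $59.94 → $539.46
Installment 3: $539.46 +$5.88 interest = $545.34; pay $54.53 → $490.81
Installment 4: $490.81 +$5.88 interest = $496.69; pay $49.67 → $447.02
Installment 5: $447.02 +$5.88 interest = $452.90; pay $45.29 → $407.61
Installment 6: $407.61 +$5.88 interest = $413.49; pay $41.35 → $372.14
Installment 7: $372.14 +$5.88 interest = $378.02; pay $37.80 → $340.22
Total interest: $5.88 + $5.88 + $5.88 + $5.88 + $5.88 + $5.88 + $5.88 = $41.16

$41.16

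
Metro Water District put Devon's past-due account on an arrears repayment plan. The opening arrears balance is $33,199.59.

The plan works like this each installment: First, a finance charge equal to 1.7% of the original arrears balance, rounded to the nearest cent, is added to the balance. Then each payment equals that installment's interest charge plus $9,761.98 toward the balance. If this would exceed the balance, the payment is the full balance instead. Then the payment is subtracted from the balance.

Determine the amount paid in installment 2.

Installment 1: opening $33,199.59; interest $564.39 → $33,763.98; payment $10,326.37; balance $23,437.61
Installment 2: opening $23,437.61; interest $564.39 → $24,002.00; payment $10,326.37; balance $13,675.63

$10,326.37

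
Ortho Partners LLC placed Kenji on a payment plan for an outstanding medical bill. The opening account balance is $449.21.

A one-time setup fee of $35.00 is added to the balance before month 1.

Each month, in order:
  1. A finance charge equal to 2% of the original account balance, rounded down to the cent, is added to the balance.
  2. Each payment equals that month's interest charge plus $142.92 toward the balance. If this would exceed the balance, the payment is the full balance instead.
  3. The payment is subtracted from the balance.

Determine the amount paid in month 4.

Month 1: $484.21 +$8.98 interest = $493.19; pay $151.90 → $341.29
Month 2: $341.29 +$8.98 interest = $350.27; pay $151.90 → $198.37
Month 3: $198.37 +$8.98 interest = $207.35; pay $151.90 → $55.45
Month 4: $55.45 +$8.98 interest = $64.43; pay $64.43 → $0.00

$64.43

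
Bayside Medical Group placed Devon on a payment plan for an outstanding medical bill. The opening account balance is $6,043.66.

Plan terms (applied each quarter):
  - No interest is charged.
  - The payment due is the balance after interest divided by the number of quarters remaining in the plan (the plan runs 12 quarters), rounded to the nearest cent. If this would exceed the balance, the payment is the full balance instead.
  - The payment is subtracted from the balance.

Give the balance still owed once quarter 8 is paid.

Quarter 1: opening $6,043.66; payment $503.64; balance $5,540.02
Quarter 2: opening $5,540.02; payment $503.64; balance $5,036.38
Quarter 3: opening $5,036.38; payment $503.64; balance $4,532.74
Quarter 4: opening $4,532.74; payment $503.64; balance $4,029.10
Quarter 5: opening $4,029.10; payment $503.64; balance $3,525.46
Quarter 6: opening $3,525.46; payment $503.64; balance $3,021.82
Quarter 7: opening $3,021.82; payment $503.64; balance $2,518.18
Quarter 8: opening $2,518.18; payment $503.64; balance $2,014.54

$2,014.54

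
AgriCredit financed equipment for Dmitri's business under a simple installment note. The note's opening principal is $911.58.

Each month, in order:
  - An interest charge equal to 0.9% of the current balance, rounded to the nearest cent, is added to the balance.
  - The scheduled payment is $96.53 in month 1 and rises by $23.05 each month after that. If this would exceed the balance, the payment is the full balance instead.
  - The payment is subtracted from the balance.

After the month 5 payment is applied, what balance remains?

Month 1: opening $911.58; interest $8.20 → $919.78; payment $96.53; balance $823.25
Month 2: opening $823.25; interest $7.41 → $830.66; payment $119.58; balance $711.08
Month 3: opening $711.08; interest $6.40 → $717.48; payment $142.63; balance $574.85
Month 4: opening $574.85; interest $5.17 → $580.02; payment $165.68; balance $414.34
Month 5: opening $414.34; interest $3.73 → $418.07; payment $188.73; balance $229.34

$229.34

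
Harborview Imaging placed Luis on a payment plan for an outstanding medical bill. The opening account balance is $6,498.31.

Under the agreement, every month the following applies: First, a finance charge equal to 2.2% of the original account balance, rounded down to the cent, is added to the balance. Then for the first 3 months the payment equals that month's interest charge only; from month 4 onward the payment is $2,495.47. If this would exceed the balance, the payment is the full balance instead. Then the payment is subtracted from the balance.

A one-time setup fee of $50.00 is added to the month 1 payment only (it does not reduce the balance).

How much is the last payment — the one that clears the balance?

# | Opening | Interest | Payment | Fee | End bal
1 | $6,498.31 | $142.96 | $142.96 | $50.00 | $6,498.31
2 | $6,498.31 | $142.96 | $142.96 | — | $6,498.31
3 | $6,498.31 | $142.96 | $142.96 | — | $6,498.31
4 | $6,498.31 | $142.96 | $2,495.47 | — | $4,145.80
5 | $4,145.80 | $142.96 | $2,495.47 | — | $1,793.29
6 | $1,793.29 | $142.96 | $1,936.25 | — | $0.00

$1,936.25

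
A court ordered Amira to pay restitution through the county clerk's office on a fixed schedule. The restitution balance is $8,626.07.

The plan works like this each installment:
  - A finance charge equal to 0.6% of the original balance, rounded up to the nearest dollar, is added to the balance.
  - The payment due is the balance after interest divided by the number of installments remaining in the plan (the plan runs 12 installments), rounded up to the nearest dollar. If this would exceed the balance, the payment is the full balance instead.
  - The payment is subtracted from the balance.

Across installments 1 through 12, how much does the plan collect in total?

Installment 1: $8,626.07 +$52.00 interest = $8,678.07; pay $724.00 → $7,954.07
Installment 2: $7,954.07 +$52.00 interest = $8,006.07; pay $728.00 → $7,278.07
Installment 3: $7,278.07 +$52.00 interest = $7,330.07; pay $734.00 → $6,596.07
Installment 4: $6,596.07 +$52.00 interest = $6,648.07; pay $739.00 → $5,909.07
Installment 5: $5,909.07 +$52.00 interest = $5,961.07; pay $746.00 → $5,215.07
Installment 6: $5,215.07 +$52.00 interest = $5,267.07; pay $753.00 → $4,514.07
Installment 7: $4,514.07 +$52.00 interest = $4,566.07; pay $762.00 → $3,804.07
Installment 8: $3,804.07 +$52.00 interest = $3,856.07; pay $772.00 → $3,084.07
Installment 9: $3,084.07 +$52.00 interest = $3,136.07; pay $785.00 → $2,351.07
Installment 10: $2,351.07 +$52.00 interest = $2,403.07; pay $802.00 → $1,601.07
Installment 11: $1,601.07 +$52.00 interest = $1,653.07; pay $827.00 → $826.07
Installment 12: $826.07 +$52.00 interest = $878.07; pay $878.07 → $0.00
Total paid: $9,250.07

$9,250.07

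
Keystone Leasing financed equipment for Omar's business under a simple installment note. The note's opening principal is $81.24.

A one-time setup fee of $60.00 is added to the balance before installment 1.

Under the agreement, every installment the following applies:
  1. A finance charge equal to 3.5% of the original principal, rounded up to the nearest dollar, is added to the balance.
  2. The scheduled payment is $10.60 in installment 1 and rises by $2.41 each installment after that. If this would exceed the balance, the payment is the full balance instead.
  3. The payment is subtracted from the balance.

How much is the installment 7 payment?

Installment 1: $141.24 +$3.00 interest = $144.24; pay $10.60 → $133.64
Installment 2: $133.64 +$3.00 interest = $136.64; pay $13.01 → $123.63
Installment 3: $123.63 +$3.00 interest = $126.63; pay $15.42 → $111.21
Installment 4: $111.21 +$3.00 interest = $114.21; pay $17.83 → $96.38
Installment 5: $96.38 +$3.00 interest = $99.38; pay $20.24 → $79.14
Installment 6: $79.14 +$3.00 interest = $82.14; pay $22.65 → $59.49
Installment 7: $59.49 +$3.00 interest = $62.49; pay $25.06 → $37.43

$25.06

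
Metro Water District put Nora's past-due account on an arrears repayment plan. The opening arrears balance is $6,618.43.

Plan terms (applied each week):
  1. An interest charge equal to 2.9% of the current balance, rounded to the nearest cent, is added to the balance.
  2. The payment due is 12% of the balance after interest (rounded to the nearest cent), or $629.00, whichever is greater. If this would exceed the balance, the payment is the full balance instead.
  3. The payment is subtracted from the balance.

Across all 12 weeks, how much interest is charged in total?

Week 1: opening $6,618.43; interest $191.93 → $6,810.36; payment $817.24; balance $5,993.12
Week 2: opening $5,993.12; interest $173.80 → $6,166.92; payment $740.03; balance $5,426.89
Week 3: opening $5,426.89; interest $157.38 → $5,584.27; payment $670.11; balance $4,914.16
Week 4: opening $4,914.16; interest $142.51 → $5,056.67; payment $629.00; balance $4,427.67
Week 5: opening $4,427.67; interest $128.40 → $4,556.07; payment $629.00; balance $3,927.07
Week 6: opening $3,927.07; interest $113.89 → $4,040.96; payment $629.00; balance $3,411.96
Week 7: opening $3,411.96; interest $98.95 → $3,510.91; payment $629.00; balance $2,881.91
Week 8: opening $2,881.91; interest $83.58 → $2,965.49; payment $629.00; balance $2,336.49
Week 9: opening $2,336.49; interest $67.76 → $2,404.25; payment $629.00; balance $1,775.25
Week 10: opening $1,775.25; interest $51.48 → $1,826.73; payment $629.00; balance $1,197.73
Week 11: opening $1,197.73; interest $34.73 → $1,232.46; payment $629.00; balance $603.46
Week 12: opening $603.46; interest $17.50 → $620.96; payment $620.96; balance $0.00
Total interest: $191.93 + $173.80 + $157.38 + $142.51 + $128.40 + $113.89 + $98.95 + $83.58 + $67.76 + $51.48 + $34.73 + $17.50 = $1,261.91

$1,261.91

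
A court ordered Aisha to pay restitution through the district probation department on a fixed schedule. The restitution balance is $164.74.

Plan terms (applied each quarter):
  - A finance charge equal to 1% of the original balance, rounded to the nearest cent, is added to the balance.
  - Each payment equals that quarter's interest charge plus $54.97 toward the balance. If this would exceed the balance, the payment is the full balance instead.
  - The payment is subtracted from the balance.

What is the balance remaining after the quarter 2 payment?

Quarter 1: opening $164.74; interest $1.65 → $166.39; payment $56.62; balance $109.77
Quarter 2: opening $109.77; interest $1.65 → $111.42; payment $56.62; balance $54.80

$54.80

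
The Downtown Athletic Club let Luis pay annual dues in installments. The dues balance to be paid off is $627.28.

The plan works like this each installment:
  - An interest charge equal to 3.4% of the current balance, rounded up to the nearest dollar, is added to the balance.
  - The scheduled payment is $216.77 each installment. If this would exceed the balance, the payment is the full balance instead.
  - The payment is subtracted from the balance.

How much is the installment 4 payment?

$22.97

Installment 1: opening $627.28; interest $22.00 → $649.28; payment $216.77; balance $432.51
Installment 2: opening $432.51; interest $15.00 → $447.51; payment $216.77; balance $230.74
Installment 3: opening $230.74; interest $8.00 → $238.74; payment $216.77; balance $21.97
Installment 4: opening $21.97; interest $1.00 → $22.97; payment $22.97; balance $0.00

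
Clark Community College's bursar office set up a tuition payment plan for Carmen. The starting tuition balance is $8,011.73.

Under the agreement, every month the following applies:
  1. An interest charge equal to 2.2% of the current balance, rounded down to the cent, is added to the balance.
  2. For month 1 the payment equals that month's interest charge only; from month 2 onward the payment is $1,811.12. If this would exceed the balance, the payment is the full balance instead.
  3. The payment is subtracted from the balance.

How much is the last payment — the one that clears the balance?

$1,280.85

Month 1: opening $8,011.73; interest $176.25 → $8,187.98; payment $176.25; balance $8,011.73
Month 2: opening $8,011.73; interest $176.25 → $8,187.98; payment $1,811.12; balance $6,376.86
Month 3: opening $6,376.86; interest $140.29 → $6,517.15; payment $1,811.12; balance $4,706.03
Month 4: opening $4,706.03; interest $103.53 → $4,809.56; payment $1,811.12; balance $2,998.44
Month 5: opening $2,998.44; interest $65.96 → $3,064.40; payment $1,811.12; balance $1,253.28
Month 6: opening $1,253.28; interest $27.57 → $1,280.85; payment $1,280.85; balance $0.00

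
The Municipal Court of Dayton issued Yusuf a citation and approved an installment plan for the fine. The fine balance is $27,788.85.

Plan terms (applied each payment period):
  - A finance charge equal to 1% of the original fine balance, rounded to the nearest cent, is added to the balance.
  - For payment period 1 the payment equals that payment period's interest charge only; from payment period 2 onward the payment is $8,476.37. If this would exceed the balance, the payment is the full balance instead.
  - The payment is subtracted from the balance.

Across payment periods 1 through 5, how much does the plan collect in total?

$29,178.30

# | Opening | Interest | Payment | End bal
1 | $27,788.85 | $277.89 | $277.89 | $27,788.85
2 | $27,788.85 | $277.89 | $8,476.37 | $19,590.37
3 | $19,590.37 | $277.89 | $8,476.37 | $11,391.89
4 | $11,391.89 | $277.89 | $8,476.37 | $3,193.41
5 | $3,193.41 | $277.89 | $3,471.30 | $0.00
Total paid: $29,178.30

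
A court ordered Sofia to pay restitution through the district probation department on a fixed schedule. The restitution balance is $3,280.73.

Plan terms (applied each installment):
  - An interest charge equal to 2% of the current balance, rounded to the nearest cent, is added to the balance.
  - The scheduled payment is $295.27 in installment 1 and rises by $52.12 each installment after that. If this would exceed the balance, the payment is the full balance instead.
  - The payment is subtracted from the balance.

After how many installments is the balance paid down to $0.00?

8

Installment 1: opening $3,280.73; interest $65.61 → $3,346.34; payment $295.27; balance $3,051.07
Installment 2: opening $3,051.07; interest $61.02 → $3,112.09; payment $347.39; balance $2,764.70
Installment 3: opening $2,764.70; interest $55.29 → $2,819.99; payment $399.51; balance $2,420.48
Installment 4: opening $2,420.48; interest $48.41 → $2,468.89; payment $451.63; balance $2,017.26
Installment 5: opening $2,017.26; interest $40.35 → $2,057.61; payment $503.75; balance $1,553.86
Installment 6: opening $1,553.86; interest $31.08 → $1,584.94; payment $555.87; balance $1,029.07
Installment 7: opening $1,029.07; interest $20.58 → $1,049.65; payment $607.99; balance $441.66
Installment 8: opening $441.66; interest $8.83 → $450.49; payment $450.49; balance $0.00
Balance reaches $0.00 in installment 8.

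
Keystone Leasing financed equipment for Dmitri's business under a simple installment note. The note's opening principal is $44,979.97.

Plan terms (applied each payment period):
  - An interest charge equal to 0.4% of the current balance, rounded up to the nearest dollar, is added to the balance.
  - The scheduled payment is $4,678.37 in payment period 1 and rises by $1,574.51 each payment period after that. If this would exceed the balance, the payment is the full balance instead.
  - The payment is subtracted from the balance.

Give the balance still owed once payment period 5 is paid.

$6,500.02

Payment period 1: opening $44,979.97; interest $180.00 → $45,159.97; payment $4,678.37; balance $40,481.60
Payment period 2: opening $40,481.60; interest $162.00 → $40,643.60; payment $6,252.88; balance $34,390.72
Payment period 3: opening $34,390.72; interest $138.00 → $34,528.72; payment $7,827.39; balance $26,701.33
Payment period 4: opening $26,701.33; interest $107.00 → $26,808.33; payment $9,401.90; balance $17,406.43
Payment period 5: opening $17,406.43; interest $70.00 → $17,476.43; payment $10,976.41; balance $6,500.02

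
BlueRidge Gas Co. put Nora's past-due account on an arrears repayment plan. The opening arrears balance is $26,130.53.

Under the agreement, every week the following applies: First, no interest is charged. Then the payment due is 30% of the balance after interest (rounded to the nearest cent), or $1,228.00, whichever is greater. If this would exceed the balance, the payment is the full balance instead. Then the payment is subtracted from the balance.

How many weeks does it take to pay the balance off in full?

9

Week 1: opening $26,130.53; payment $7,839.16; balance $18,291.37
Week 2: opening $18,291.37; payment $5,487.41; balance $12,803.96
Week 3: opening $12,803.96; payment $3,841.19; balance $8,962.77
Week 4: opening $8,962.77; payment $2,688.83; balance $6,273.94
Week 5: opening $6,273.94; payment $1,882.18; balance $4,391.76
Week 6: opening $4,391.76; payment $1,317.53; balance $3,074.23
Week 7: opening $3,074.23; payment $1,228.00; balance $1,846.23
Week 8: opening $1,846.23; payment $1,228.00; balance $618.23
Week 9: opening $618.23; payment $618.23; balance $0.00
Balance reaches $0.00 in week 9.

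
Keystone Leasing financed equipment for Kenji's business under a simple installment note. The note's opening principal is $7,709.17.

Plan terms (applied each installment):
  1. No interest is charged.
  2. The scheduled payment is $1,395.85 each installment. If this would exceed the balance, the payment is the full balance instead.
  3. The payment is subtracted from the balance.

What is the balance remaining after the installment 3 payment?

# | Opening | Payment | End bal
1 | $7,709.17 | $1,395.85 | $6,313.32
2 | $6,313.32 | $1,395.85 | $4,917.47
3 | $4,917.47 | $1,395.85 | $3,521.62

$3,521.62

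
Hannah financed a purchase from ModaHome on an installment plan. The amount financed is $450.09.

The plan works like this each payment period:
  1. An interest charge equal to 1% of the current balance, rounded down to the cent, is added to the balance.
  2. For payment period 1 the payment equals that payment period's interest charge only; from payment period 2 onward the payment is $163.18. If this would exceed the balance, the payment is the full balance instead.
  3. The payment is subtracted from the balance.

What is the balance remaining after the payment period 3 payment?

$131.14

Payment period 1: opening $450.09; interest $4.50 → $454.59; payment $4.50; balance $450.09
Payment period 2: opening $450.09; interest $4.50 → $454.59; payment $163.18; balance $291.41
Payment period 3: opening $291.41; interest $2.91 → $294.32; payment $163.18; balance $131.14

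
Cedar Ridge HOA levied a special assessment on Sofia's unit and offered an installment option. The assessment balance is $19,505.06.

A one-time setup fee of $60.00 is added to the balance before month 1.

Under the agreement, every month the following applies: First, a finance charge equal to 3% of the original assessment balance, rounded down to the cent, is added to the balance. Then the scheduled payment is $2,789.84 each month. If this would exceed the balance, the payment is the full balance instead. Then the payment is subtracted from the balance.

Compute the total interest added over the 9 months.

# | Opening | Interest | Payment | End bal
1 | $19,565.06 | $585.15 | $2,789.84 | $17,360.37
2 | $17,360.37 | $585.15 | $2,789.84 | $15,155.68
3 | $15,155.68 | $585.15 | $2,789.84 | $12,950.99
4 | $12,950.99 | $585.15 | $2,789.84 | $10,746.30
5 | $10,746.30 | $585.15 | $2,789.84 | $8,541.61
6 | $8,541.61 | $585.15 | $2,789.84 | $6,336.92
7 | $6,336.92 | $585.15 | $2,789.84 | $4,132.23
8 | $4,132.23 | $585.15 | $2,789.84 | $1,927.54
9 | $1,927.54 | $585.15 | $2,512.69 | $0.00
Total interest: $585.15 + $585.15 + $585.15 + $585.15 + $585.15 + $585.15 + $585.15 + $585.15 + $585.15 = $5,266.35

$5,266.35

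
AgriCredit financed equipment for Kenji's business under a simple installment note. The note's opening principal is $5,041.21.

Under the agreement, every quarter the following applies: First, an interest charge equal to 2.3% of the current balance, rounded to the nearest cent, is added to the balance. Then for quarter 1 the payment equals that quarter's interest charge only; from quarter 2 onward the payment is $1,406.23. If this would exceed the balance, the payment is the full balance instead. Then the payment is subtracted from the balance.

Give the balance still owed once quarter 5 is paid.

Quarter 1: $5,041.21 +$115.95 interest = $5,157.16; pay $115.95 → $5,041.21
Quarter 2: $5,041.21 +$115.95 interest = $5,157.16; pay $1,406.23 → $3,750.93
Quarter 3: $3,750.93 +$86.27 interest = $3,837.20; pay $1,406.23 → $2,430.97
Quarter 4: $2,430.97 +$55.91 interest = $2,486.88; pay $1,406.23 → $1,080.65
Quarter 5: $1,080.65 +$24.85 interest = $1,105.50; pay $1,105.50 → $0.00

$0.00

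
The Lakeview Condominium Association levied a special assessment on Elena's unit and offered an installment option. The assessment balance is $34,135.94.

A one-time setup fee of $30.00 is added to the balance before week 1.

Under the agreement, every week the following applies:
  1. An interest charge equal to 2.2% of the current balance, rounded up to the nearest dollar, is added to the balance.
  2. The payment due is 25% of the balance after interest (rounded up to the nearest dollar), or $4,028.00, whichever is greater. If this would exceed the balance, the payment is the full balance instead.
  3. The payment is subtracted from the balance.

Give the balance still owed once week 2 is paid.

$20,072.94

# | Opening | Interest | Payment | End bal
1 | $34,165.94 | $752.00 | $8,730.00 | $26,187.94
2 | $26,187.94 | $577.00 | $6,692.00 | $20,072.94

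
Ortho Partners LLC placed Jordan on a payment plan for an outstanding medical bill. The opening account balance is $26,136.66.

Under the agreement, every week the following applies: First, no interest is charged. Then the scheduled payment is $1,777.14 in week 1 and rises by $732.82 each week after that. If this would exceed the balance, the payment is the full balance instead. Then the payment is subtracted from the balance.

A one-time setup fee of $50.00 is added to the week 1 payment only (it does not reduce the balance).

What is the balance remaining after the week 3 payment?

Week 1: $26,136.66 − $1,777.14 (+ $50.00 fee) → $24,359.52
Week 2: $24,359.52 − $2,509.96 → $21,849.56
Week 3: $21,849.56 − $3,242.78 → $18,606.78

$18,606.78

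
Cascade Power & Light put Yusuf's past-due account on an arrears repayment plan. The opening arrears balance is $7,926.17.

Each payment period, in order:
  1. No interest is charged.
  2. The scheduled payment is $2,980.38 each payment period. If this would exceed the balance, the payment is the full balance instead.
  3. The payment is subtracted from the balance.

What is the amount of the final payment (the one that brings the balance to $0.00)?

Payment period 1: $7,926.17 − $2,980.38 → $4,945.79
Payment period 2: $4,945.79 − $2,980.38 → $1,965.41
Payment period 3: $1,965.41 − $1,965.41 → $0.00

$1,965.41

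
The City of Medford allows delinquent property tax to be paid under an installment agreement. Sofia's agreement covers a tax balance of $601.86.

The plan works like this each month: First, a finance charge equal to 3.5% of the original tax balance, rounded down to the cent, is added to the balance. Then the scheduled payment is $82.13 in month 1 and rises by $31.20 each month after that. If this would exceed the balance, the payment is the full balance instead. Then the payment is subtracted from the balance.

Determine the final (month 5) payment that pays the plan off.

# | Opening | Interest | Payment | End bal
1 | $601.86 | $21.06 | $82.13 | $540.79
2 | $540.79 | $21.06 | $113.33 | $448.52
3 | $448.52 | $21.06 | $144.53 | $325.05
4 | $325.05 | $21.06 | $175.73 | $170.38
5 | $170.38 | $21.06 | $191.44 | $0.00

$191.44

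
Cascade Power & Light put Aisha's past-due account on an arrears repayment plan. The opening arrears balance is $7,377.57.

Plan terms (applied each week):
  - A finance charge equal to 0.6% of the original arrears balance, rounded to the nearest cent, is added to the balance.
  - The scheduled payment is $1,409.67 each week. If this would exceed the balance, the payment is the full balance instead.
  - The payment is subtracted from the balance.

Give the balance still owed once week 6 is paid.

$0.00

Week 1: opening $7,377.57; interest $44.27 → $7,421.84; payment $1,409.67; balance $6,012.17
Week 2: opening $6,012.17; interest $44.27 → $6,056.44; payment $1,409.67; balance $4,646.77
Week 3: opening $4,646.77; interest $44.27 → $4,691.04; payment $1,409.67; balance $3,281.37
Week 4: opening $3,281.37; interest $44.27 → $3,325.64; payment $1,409.67; balance $1,915.97
Week 5: opening $1,915.97; interest $44.27 → $1,960.24; payment $1,409.67; balance $550.57
Week 6: opening $550.57; interest $44.27 → $594.84; payment $594.84; balance $0.00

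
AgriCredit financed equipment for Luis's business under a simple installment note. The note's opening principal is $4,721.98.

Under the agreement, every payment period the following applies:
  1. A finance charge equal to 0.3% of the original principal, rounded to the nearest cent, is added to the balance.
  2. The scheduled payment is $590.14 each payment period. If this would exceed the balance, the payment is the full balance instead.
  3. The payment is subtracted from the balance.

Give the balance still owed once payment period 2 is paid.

Payment period 1: opening $4,721.98; interest $14.17 → $4,736.15; payment $590.14; balance $4,146.01
Payment period 2: opening $4,146.01; interest $14.17 → $4,160.18; payment $590.14; balance $3,570.04

$3,570.04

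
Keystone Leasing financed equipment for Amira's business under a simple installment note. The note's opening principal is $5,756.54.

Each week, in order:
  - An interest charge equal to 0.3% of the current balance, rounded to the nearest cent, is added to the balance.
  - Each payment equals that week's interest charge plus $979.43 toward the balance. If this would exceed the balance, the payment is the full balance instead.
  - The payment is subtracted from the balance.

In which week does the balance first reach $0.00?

Week 1: $5,756.54 +$17.27 interest = $5,773.81; pay $996.70 → $4,777.11
Week 2: $4,777.11 +$14.33 interest = $4,791.44; pay $993.76 → $3,797.68
Week 3: $3,797.68 +$11.39 interest = $3,809.07; pay $990.82 → $2,818.25
Week 4: $2,818.25 +$8.45 interest = $2,826.70; pay $987.88 → $1,838.82
Week 5: $1,838.82 +$5.52 interest = $1,844.34; pay $984.95 → $859.39
Week 6: $859.39 +$2.58 interest = $861.97; pay $861.97 → $0.00
Balance reaches $0.00 in week 6.

6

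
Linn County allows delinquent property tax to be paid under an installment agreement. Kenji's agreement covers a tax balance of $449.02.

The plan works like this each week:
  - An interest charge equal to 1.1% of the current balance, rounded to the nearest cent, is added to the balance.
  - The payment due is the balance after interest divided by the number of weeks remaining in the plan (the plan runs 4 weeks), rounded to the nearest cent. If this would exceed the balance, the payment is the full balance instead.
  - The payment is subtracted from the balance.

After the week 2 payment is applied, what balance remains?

Week 1: opening $449.02; interest $4.94 → $453.96; payment $113.49; balance $340.47
Week 2: opening $340.47; interest $3.75 → $344.22; payment $114.74; balance $229.48

$229.48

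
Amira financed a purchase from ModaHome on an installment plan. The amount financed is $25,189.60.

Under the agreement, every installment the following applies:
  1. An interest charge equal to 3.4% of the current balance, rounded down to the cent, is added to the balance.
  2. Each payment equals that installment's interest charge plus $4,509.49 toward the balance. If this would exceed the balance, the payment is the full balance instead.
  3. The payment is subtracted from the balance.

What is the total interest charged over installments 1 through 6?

$2,838.81

Installment 1: opening $25,189.60; interest $856.44 → $26,046.04; payment $5,365.93; balance $20,680.11
Installment 2: opening $20,680.11; interest $703.12 → $21,383.23; payment $5,212.61; balance $16,170.62
Installment 3: opening $16,170.62; interest $549.80 → $16,720.42; payment $5,059.29; balance $11,661.13
Installment 4: opening $11,661.13; interest $396.47 → $12,057.60; payment $4,905.96; balance $7,151.64
Installment 5: opening $7,151.64; interest $243.15 → $7,394.79; payment $4,752.64; balance $2,642.15
Installment 6: opening $2,642.15; interest $89.83 → $2,731.98; payment $2,731.98; balance $0.00
Total interest: $856.44 + $703.12 + $549.80 + $396.47 + $243.15 + $89.83 = $2,838.81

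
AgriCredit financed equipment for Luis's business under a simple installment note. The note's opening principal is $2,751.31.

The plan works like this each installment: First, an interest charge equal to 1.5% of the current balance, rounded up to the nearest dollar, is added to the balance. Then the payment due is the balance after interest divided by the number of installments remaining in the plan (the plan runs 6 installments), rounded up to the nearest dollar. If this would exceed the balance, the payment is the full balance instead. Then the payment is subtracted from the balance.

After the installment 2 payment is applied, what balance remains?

$1,889.31

# | Opening | Interest | Payment | End bal
1 | $2,751.31 | $42.00 | $466.00 | $2,327.31
2 | $2,327.31 | $35.00 | $473.00 | $1,889.31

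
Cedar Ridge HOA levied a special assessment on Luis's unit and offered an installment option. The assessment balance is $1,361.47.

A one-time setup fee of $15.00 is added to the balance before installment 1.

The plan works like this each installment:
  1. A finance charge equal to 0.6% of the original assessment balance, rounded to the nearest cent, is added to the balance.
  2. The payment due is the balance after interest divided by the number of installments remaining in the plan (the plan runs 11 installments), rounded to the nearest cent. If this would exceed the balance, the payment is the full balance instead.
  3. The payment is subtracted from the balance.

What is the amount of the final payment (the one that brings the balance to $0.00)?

$149.80

# | Opening | Interest | Payment | End bal
1 | $1,376.47 | $8.17 | $125.88 | $1,258.76
2 | $1,258.76 | $8.17 | $126.69 | $1,140.24
3 | $1,140.24 | $8.17 | $127.60 | $1,020.81
4 | $1,020.81 | $8.17 | $128.62 | $900.36
5 | $900.36 | $8.17 | $129.79 | $778.74
6 | $778.74 | $8.17 | $131.15 | $655.76
7 | $655.76 | $8.17 | $132.79 | $531.14
8 | $531.14 | $8.17 | $134.83 | $404.48
9 | $404.48 | $8.17 | $137.55 | $275.10
10 | $275.10 | $8.17 | $141.64 | $141.63
11 | $141.63 | $8.17 | $149.80 | $0.00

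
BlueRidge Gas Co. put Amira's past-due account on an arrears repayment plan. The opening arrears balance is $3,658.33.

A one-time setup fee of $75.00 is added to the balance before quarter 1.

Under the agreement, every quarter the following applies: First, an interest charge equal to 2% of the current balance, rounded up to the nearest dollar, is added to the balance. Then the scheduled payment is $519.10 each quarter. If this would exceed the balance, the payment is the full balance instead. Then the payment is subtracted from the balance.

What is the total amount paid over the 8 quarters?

$4,075.33

Quarter 1: opening $3,733.33; interest $75.00 → $3,808.33; payment $519.10; balance $3,289.23
Quarter 2: opening $3,289.23; interest $66.00 → $3,355.23; payment $519.10; balance $2,836.13
Quarter 3: opening $2,836.13; interest $57.00 → $2,893.13; payment $519.10; balance $2,374.03
Quarter 4: opening $2,374.03; interest $48.00 → $2,422.03; payment $519.10; balance $1,902.93
Quarter 5: opening $1,902.93; interest $39.00 → $1,941.93; payment $519.10; balance $1,422.83
Quarter 6: opening $1,422.83; interest $29.00 → $1,451.83; payment $519.10; balance $932.73
Quarter 7: opening $932.73; interest $19.00 → $951.73; payment $519.10; balance $432.63
Quarter 8: opening $432.63; interest $9.00 → $441.63; payment $441.63; balance $0.00
Total paid: $4,075.33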